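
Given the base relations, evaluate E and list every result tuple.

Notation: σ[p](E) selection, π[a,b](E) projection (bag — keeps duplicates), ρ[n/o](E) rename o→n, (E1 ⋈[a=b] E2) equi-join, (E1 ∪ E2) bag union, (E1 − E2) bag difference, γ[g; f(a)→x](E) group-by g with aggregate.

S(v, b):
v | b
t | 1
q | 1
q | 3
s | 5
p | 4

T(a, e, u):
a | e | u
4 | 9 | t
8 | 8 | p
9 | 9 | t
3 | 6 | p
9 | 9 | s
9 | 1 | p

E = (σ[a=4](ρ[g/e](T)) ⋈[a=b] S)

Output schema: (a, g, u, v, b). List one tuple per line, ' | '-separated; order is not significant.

Row counts bottom-up:
  T → 6
  ρ[g/e](T) → 6
  σ[a=4](ρ[g/e](T)) → 1
  S → 5
  (σ[a=4](ρ[g/e](T)) ⋈[a=b] S) → 1

== RESULT ==
a | g | u | v | b
4 | 9 | t | p | 4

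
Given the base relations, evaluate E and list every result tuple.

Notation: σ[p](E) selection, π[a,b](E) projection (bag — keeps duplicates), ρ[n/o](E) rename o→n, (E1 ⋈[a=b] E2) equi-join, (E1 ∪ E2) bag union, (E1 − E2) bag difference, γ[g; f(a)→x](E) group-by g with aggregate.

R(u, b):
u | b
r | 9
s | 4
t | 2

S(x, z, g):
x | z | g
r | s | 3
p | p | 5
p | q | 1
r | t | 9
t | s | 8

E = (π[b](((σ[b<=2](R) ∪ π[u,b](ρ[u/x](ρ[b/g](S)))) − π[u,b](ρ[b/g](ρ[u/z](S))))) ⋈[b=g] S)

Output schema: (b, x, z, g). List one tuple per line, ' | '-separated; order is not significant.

Per-node cardinality:
  R → 3
  σ[b<=2](R) → 1
  S → 5
  ρ[b/g](S) → 5
  ρ[u/x](ρ[b/g](S)) → 5
  π[u,b](ρ[u/x](ρ[b/g](S))) → 5
  (σ[b<=2](R) ∪ π[u,b](ρ[u/x](ρ[b/g](S)))) → 6
  S → 5
  ρ[u/z](S) → 5
  ρ[b/g](ρ[u/z](S)) → 5
  π[u,b](ρ[b/g](ρ[u/z](S))) → 5
  ((σ[b<=2](R) ∪ π[u,b](ρ[u/x](ρ[b/g](S)))) − π[u,b](ρ[b/g](ρ[u/z](S)))) → 5
  π[b](((σ[b<=2](R) ∪ π[u,b](ρ[u/x](ρ[b/g](S)))) − π[u,b](ρ[b/g](ρ[u/z](S))))) → 5
  S → 5
  (π[b](((σ[b<=2](R) ∪ π[u,b](ρ[u/x](ρ[b/g](S)))) − π[u,b](ρ[b/g](ρ[u/z](S))))) ⋈[b=g] S) → 4

== RESULT ==
b | x | z | g
1 | p | q | 1
3 | r | s | 3
8 | t | s | 8
9 | r | t | 9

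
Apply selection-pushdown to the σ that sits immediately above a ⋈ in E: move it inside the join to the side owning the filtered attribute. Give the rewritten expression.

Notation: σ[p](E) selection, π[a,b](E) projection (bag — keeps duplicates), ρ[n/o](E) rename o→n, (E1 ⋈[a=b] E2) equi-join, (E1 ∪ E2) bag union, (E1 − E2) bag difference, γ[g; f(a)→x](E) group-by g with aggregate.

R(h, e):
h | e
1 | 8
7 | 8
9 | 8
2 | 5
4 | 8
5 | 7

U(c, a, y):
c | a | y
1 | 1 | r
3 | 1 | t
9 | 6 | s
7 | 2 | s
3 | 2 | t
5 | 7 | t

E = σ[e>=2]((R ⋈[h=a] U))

σ filters on e, owned by the left side.
E' = (σ[e>=2](R) ⋈[h=a] U)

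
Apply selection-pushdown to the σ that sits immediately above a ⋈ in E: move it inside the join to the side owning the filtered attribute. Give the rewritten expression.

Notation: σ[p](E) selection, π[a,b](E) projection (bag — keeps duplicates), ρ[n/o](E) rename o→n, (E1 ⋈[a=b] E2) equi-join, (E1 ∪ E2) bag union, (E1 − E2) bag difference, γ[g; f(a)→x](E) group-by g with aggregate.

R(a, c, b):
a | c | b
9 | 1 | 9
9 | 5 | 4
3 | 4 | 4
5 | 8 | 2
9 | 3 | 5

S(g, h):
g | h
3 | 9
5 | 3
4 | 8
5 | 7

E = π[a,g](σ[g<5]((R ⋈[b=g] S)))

σ filters on g, owned by the right side.
E' = π[a,g]((R ⋈[b=g] σ[g<5](S)))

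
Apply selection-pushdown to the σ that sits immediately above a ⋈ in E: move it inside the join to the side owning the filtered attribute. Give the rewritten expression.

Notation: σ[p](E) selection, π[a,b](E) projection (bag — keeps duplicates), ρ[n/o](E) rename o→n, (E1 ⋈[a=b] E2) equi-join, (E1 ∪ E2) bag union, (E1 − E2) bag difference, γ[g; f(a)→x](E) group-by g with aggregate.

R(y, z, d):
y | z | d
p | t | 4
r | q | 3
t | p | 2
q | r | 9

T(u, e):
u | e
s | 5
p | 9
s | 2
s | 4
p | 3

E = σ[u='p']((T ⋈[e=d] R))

σ filters on u, owned by the left side.
E' = (σ[u='p'](T) ⋈[e=d] R)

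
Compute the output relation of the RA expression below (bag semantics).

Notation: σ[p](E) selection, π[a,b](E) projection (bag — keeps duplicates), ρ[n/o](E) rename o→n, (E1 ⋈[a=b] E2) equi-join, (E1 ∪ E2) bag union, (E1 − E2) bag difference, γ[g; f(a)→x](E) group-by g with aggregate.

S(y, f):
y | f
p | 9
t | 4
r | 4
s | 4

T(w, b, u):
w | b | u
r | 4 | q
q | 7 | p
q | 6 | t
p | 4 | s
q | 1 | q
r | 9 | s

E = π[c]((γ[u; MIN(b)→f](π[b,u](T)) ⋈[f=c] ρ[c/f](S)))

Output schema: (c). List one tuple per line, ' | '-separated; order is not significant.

Row counts bottom-up:
  T → 6
  π[b,u](T) → 6
  γ[u; MIN(b)→f](π[b,u](T)) → 4
  S → 4
  ρ[c/f](S) → 4
  (γ[u; MIN(b)→f](π[b,u](T)) ⋈[f=c] ρ[c/f](S)) → 3
  π[c]((γ[u; MIN(b)→f](π[b,u](T)) ⋈[f=c] ρ[c/f](S))) → 3

== RESULT ==
c
4
4
4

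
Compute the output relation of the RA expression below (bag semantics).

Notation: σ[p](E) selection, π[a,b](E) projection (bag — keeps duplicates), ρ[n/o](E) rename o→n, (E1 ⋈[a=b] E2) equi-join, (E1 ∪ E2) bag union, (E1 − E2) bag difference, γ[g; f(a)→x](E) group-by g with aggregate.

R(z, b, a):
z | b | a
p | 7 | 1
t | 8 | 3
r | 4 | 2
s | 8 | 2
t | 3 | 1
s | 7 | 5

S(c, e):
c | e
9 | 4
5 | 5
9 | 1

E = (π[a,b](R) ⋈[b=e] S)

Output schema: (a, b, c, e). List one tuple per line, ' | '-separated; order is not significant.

Per-node cardinality:
  R → 6
  π[a,b](R) → 6
  S → 3
  (π[a,b](R) ⋈[b=e] S) → 1

== RESULT ==
a | b | c | e
2 | 4 | 9 | 4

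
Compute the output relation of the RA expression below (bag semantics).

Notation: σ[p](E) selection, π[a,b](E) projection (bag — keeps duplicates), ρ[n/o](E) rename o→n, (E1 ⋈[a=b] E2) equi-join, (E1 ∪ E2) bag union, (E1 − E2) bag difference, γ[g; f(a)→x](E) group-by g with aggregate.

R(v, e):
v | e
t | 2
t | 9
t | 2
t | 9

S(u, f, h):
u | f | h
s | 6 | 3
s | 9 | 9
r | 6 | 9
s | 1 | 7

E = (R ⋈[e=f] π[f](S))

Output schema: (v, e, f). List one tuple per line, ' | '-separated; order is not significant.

Per-node cardinality:
  R → 4
  S → 4
  π[f](S) → 4
  (R ⋈[e=f] π[f](S)) → 2

== RESULT ==
v | e | f
t | 9 | 9
t | 9 | 9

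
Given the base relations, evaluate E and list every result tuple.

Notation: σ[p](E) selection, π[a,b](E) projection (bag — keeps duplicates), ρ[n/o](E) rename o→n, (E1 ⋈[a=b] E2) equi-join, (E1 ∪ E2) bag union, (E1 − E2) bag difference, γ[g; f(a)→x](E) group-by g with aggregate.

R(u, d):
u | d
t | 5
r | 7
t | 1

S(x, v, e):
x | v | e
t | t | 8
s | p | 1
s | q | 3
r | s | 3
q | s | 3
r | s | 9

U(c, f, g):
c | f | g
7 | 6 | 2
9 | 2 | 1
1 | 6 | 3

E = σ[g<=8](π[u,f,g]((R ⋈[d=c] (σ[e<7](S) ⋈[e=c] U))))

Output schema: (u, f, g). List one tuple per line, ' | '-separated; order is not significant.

Row counts bottom-up:
  R → 3
  S → 6
  σ[e<7](S) → 4
  U → 3
  (σ[e<7](S) ⋈[e=c] U) → 1
  (R ⋈[d=c] (σ[e<7](S) ⋈[e=c] U)) → 1
  π[u,f,g]((R ⋈[d=c] (σ[e<7](S) ⋈[e=c] U))) → 1
  σ[g<=8](π[u,f,g]((R ⋈[d=c] (σ[e<7](S) ⋈[e=c] U)))) → 1

== RESULT ==
u | f | g
t | 6 | 3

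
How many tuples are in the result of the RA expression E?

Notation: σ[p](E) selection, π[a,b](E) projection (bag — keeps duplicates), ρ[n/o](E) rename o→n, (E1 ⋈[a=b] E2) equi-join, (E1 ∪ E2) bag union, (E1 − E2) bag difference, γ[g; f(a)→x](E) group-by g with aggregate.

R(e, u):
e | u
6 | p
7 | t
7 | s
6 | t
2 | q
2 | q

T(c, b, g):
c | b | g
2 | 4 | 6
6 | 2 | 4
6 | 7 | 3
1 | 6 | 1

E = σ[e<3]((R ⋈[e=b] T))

Per-node cardinality:
  R → 6
  T → 4
  (R ⋈[e=b] T) → 6
  σ[e<3]((R ⋈[e=b] T)) → 2

|E| = 2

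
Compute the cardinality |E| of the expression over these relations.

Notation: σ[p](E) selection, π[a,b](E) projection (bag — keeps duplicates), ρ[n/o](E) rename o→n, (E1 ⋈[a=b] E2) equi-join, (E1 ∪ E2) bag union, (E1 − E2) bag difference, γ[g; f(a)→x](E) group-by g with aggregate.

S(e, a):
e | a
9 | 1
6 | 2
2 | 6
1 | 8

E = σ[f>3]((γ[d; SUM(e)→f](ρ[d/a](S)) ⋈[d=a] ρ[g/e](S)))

Subexpression sizes:
  S → 4
  ρ[d/a](S) → 4
  γ[d; SUM(e)→f](ρ[d/a](S)) → 4
  S → 4
  ρ[g/e](S) → 4
  (γ[d; SUM(e)→f](ρ[d/a](S)) ⋈[d=a] ρ[g/e](S)) → 4
  σ[f>3]((γ[d; SUM(e)→f](ρ[d/a](S)) ⋈[d=a] ρ[g/e](S))) → 2

|E| = 2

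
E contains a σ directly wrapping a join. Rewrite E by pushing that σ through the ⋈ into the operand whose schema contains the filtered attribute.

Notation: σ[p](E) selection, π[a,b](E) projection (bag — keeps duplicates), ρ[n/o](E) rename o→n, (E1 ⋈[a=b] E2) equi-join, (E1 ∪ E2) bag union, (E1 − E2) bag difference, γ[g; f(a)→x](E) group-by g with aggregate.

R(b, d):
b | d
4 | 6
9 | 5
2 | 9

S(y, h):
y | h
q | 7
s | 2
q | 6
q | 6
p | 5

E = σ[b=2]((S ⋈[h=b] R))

σ filters on b, owned by the right side.
E' = (S ⋈[h=b] σ[b=2](R))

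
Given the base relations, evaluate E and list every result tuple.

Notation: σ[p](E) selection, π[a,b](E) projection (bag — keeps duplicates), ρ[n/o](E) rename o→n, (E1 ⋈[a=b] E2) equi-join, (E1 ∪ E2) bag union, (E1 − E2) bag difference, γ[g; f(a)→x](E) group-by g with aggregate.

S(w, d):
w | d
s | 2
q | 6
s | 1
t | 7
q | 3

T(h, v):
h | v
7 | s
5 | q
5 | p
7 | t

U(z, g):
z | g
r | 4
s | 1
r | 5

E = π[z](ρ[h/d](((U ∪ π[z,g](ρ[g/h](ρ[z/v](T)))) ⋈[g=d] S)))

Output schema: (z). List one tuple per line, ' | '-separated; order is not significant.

Stepwise |·|:
  U → 3
  T → 4
  ρ[z/v](T) → 4
  ρ[g/h](ρ[z/v](T)) → 4
  π[z,g](ρ[g/h](ρ[z/v](T))) → 4
  (U ∪ π[z,g](ρ[g/h](ρ[z/v](T)))) → 7
  S → 5
  ((U ∪ π[z,g](ρ[g/h](ρ[z/v](T)))) ⋈[g=d] S) → 3
  ρ[h/d](((U ∪ π[z,g](ρ[g/h](ρ[z/v](T)))) ⋈[g=d] S)) → 3
  π[z](ρ[h/d](((U ∪ π[z,g](ρ[g/h](ρ[z/v](T)))) ⋈[g=d] S))) → 3

== RESULT ==
z
s
s
t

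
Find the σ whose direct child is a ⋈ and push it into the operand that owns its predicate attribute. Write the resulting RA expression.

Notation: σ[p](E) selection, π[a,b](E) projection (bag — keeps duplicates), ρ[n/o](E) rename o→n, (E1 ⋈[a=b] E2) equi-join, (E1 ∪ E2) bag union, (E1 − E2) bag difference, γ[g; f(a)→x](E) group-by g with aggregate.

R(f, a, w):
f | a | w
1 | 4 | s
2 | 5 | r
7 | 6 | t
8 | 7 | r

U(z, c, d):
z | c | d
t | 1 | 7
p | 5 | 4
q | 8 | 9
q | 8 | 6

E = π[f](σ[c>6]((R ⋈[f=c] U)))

σ filters on c, owned by the right side.
E' = π[f]((R ⋈[f=c] σ[c>6](U)))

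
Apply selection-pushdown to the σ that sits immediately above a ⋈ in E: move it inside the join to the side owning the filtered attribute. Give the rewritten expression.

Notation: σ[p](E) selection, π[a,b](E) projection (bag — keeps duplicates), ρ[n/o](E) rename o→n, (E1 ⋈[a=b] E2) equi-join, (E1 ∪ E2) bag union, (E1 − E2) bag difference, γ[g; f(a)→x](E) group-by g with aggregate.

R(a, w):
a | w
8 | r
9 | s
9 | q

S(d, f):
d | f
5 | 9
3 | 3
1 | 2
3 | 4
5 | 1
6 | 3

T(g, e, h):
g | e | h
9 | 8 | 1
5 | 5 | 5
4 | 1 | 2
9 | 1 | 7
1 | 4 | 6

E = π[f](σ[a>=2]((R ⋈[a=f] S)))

σ filters on a, owned by the left side.
E' = π[f]((σ[a>=2](R) ⋈[a=f] S))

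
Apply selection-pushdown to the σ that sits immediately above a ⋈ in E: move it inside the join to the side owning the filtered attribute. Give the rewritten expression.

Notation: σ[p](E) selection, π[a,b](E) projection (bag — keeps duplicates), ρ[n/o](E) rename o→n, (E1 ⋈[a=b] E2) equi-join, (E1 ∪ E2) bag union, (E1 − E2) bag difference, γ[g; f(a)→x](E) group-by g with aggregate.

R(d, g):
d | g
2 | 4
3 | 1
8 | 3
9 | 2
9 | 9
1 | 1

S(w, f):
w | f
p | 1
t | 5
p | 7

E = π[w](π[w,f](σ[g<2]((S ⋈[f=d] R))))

σ filters on g, owned by the right side.
E' = π[w](π[w,f]((S ⋈[f=d] σ[g<2](R))))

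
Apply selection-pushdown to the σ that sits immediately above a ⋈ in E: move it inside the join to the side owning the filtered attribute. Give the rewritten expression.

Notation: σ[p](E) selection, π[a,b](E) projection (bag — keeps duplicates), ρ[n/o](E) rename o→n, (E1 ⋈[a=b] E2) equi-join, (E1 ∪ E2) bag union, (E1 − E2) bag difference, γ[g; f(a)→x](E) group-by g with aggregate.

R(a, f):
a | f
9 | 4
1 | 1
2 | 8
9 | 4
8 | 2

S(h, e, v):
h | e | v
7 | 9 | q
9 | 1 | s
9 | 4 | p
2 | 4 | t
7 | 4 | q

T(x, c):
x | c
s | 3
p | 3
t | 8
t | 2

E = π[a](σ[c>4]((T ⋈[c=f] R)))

σ filters on c, owned by the left side.
E' = π[a]((σ[c>4](T) ⋈[c=f] R))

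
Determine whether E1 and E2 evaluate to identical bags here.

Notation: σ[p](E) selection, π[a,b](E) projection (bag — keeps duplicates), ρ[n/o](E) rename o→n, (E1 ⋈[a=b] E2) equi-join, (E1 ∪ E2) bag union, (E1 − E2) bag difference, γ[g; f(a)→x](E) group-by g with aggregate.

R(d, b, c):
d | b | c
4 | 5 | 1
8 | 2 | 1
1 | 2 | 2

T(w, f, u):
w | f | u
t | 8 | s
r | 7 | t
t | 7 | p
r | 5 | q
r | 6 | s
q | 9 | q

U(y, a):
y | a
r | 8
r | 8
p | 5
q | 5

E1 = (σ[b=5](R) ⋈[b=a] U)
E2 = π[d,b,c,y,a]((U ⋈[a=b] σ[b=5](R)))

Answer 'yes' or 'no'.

E1 stepwise |·|:
  R → 3
  σ[b=5](R) → 1
  U → 4
  (σ[b=5](R) ⋈[b=a] U) → 2
E2 stepwise |·|:
  U → 4
  R → 3
  σ[b=5](R) → 1
  (U ⋈[a=b] σ[b=5](R)) → 2
  π[d,b,c,y,a]((U ⋈[a=b] σ[b=5](R))) → 2

E1 and E2 produce the same multiset:
d | b | c | y | a
4 | 5 | 1 | p | 5
4 | 5 | 1 | q | 5

yes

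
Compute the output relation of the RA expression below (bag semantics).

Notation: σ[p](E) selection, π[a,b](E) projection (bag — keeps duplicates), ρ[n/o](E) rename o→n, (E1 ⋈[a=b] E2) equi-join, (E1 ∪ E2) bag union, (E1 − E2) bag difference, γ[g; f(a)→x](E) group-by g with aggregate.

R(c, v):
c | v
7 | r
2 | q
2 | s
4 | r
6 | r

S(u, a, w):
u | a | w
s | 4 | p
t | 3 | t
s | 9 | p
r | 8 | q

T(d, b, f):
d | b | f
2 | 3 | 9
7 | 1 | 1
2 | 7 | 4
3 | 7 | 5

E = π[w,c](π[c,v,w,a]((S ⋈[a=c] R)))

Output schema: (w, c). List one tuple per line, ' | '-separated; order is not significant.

Subexpression sizes:
  S → 4
  R → 5
  (S ⋈[a=c] R) → 1
  π[c,v,w,a]((S ⋈[a=c] R)) → 1
  π[w,c](π[c,v,w,a]((S ⋈[a=c] R))) → 1

== RESULT ==
w | c
p | 4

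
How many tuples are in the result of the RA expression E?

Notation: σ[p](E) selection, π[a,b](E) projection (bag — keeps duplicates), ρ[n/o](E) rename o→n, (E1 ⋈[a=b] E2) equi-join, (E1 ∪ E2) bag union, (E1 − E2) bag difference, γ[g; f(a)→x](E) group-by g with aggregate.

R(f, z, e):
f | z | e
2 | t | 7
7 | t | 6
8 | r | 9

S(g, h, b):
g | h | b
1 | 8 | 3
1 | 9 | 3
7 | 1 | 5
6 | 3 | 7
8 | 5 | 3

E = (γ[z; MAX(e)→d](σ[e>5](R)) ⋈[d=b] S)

Row counts bottom-up:
  R → 3
  σ[e>5](R) → 3
  γ[z; MAX(e)→d](σ[e>5](R)) → 2
  S → 5
  (γ[z; MAX(e)→d](σ[e>5](R)) ⋈[d=b] S) → 1

|E| = 1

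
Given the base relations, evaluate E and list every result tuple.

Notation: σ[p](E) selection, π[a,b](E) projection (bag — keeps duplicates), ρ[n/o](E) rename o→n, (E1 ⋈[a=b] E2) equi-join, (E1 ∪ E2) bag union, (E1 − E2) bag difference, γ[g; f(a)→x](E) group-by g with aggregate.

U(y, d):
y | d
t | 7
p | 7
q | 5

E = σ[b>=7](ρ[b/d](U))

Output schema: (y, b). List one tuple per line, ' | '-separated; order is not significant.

Row counts bottom-up:
  U → 3
  ρ[b/d](U) → 3
  σ[b>=7](ρ[b/d](U)) → 2

== RESULT ==
y | b
p | 7
t | 7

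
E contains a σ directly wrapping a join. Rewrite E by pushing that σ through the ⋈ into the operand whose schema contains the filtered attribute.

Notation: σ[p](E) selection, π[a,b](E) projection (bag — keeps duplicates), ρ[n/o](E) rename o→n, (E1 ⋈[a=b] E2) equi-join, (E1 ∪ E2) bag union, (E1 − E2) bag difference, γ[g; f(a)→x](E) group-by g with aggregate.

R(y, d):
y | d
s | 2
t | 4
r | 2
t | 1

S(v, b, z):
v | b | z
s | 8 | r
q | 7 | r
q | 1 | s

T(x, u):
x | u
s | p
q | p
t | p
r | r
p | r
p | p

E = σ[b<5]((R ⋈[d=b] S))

σ filters on b, owned by the right side.
E' = (R ⋈[d=b] σ[b<5](S))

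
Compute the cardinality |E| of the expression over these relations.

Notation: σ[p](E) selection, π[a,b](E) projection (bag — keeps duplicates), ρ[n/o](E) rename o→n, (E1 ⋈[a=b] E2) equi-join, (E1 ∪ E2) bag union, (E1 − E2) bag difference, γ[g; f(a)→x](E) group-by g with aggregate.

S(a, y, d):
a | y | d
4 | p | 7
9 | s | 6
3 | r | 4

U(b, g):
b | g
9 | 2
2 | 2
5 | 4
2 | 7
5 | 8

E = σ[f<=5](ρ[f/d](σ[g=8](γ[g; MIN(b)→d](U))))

Stepwise |·|:
  U → 5
  γ[g; MIN(b)→d](U) → 4
  σ[g=8](γ[g; MIN(b)→d](U)) → 1
  ρ[f/d](σ[g=8](γ[g; MIN(b)→d](U))) → 1
  σ[f<=5](ρ[f/d](σ[g=8](γ[g; MIN(b)→d](U)))) → 1

|E| = 1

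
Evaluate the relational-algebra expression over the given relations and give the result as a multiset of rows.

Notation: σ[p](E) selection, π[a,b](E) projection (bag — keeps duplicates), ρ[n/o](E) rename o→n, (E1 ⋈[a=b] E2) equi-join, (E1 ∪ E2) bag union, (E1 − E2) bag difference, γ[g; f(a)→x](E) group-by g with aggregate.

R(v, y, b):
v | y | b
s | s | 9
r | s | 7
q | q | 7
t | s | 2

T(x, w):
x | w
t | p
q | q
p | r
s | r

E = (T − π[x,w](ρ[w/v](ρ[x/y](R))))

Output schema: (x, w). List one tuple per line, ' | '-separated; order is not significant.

Per-node cardinality:
  T → 4
  R → 4
  ρ[x/y](R) → 4
  ρ[w/v](ρ[x/y](R)) → 4
  π[x,w](ρ[w/v](ρ[x/y](R))) → 4
  (T − π[x,w](ρ[w/v](ρ[x/y](R)))) → 2

== RESULT ==
x | w
p | r
t | p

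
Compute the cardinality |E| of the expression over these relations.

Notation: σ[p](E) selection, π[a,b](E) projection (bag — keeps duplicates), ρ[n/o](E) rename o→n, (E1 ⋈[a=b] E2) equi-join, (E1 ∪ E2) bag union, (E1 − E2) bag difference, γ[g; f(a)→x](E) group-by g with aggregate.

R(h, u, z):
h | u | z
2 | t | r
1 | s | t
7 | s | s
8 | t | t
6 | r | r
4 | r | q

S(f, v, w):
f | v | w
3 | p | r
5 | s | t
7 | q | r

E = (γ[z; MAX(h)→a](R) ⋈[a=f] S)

Per-node cardinality:
  R → 6
  γ[z; MAX(h)→a](R) → 4
  S → 3
  (γ[z; MAX(h)→a](R) ⋈[a=f] S) → 1

|E| = 1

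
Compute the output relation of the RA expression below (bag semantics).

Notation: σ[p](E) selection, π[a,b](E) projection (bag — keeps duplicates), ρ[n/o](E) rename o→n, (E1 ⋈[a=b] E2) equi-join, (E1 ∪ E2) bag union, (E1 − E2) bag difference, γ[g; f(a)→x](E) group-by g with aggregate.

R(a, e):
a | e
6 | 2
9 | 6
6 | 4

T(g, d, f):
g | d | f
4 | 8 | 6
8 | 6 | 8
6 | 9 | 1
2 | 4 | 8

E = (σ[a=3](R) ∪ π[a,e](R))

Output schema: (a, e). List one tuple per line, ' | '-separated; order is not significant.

Stepwise |·|:
  R → 3
  σ[a=3](R) → 0
  R → 3
  π[a,e](R) → 3
  (σ[a=3](R) ∪ π[a,e](R)) → 3

== RESULT ==
a | e
6 | 2
6 | 4
9 | 6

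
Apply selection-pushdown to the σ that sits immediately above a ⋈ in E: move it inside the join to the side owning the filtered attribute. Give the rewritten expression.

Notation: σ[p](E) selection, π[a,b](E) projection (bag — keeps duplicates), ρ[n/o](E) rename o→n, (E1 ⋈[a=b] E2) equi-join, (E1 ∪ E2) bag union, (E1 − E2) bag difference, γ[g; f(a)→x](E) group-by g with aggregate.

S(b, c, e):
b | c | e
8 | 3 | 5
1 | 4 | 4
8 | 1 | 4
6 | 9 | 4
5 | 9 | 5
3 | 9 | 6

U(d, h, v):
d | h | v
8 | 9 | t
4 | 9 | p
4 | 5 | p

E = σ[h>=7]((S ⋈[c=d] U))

σ filters on h, owned by the right side.
E' = (S ⋈[c=d] σ[h>=7](U))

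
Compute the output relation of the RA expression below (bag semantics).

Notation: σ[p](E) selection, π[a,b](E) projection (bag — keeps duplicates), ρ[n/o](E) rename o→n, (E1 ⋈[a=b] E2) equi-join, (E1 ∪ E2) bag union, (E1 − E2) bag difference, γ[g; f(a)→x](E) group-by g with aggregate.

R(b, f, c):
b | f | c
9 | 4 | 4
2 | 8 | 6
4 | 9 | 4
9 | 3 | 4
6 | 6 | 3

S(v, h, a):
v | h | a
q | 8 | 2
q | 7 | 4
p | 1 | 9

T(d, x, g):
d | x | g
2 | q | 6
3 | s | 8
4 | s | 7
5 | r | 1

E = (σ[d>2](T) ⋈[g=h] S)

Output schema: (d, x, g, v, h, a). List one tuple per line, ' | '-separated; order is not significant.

Subexpression sizes:
  T → 4
  σ[d>2](T) → 3
  S → 3
  (σ[d>2](T) ⋈[g=h] S) → 3

== RESULT ==
d | x | g | v | h | a
3 | s | 8 | q | 8 | 2
4 | s | 7 | q | 7 | 4
5 | r | 1 | p | 1 | 9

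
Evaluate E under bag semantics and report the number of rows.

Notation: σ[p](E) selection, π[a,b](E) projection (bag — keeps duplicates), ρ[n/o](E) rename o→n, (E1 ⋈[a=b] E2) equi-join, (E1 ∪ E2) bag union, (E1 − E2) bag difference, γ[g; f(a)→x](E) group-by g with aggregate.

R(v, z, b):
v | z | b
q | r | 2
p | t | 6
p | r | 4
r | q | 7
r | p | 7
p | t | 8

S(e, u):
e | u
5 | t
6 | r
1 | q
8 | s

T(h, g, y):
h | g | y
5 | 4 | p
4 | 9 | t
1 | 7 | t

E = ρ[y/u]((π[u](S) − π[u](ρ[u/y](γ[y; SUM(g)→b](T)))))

Stepwise |·|:
  S → 4
  π[u](S) → 4
  T → 3
  γ[y; SUM(g)→b](T) → 2
  ρ[u/y](γ[y; SUM(g)→b](T)) → 2
  π[u](ρ[u/y](γ[y; SUM(g)→b](T))) → 2
  (π[u](S) − π[u](ρ[u/y](γ[y; SUM(g)→b](T)))) → 3
  ρ[y/u]((π[u](S) − π[u](ρ[u/y](γ[y; SUM(g)→b](T))))) → 3

|E| = 3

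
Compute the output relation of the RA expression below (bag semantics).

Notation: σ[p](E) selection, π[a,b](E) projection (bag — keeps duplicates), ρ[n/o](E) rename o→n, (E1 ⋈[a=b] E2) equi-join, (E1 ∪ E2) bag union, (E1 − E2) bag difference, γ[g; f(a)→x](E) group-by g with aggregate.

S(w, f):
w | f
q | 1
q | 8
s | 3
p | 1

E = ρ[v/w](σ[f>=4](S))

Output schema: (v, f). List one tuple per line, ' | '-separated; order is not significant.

Row counts bottom-up:
  S → 4
  σ[f>=4](S) → 1
  ρ[v/w](σ[f>=4](S)) → 1

== RESULT ==
v | f
q | 8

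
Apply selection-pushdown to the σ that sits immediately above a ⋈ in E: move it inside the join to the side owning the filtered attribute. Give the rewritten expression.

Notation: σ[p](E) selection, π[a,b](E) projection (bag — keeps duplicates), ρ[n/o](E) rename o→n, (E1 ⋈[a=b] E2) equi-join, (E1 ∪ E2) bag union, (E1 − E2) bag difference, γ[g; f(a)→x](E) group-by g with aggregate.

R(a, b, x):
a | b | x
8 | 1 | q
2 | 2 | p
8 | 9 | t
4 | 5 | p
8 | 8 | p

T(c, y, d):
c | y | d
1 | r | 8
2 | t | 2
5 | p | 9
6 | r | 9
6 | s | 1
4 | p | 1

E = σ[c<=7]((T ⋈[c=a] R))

σ filters on c, owned by the left side.
E' = (σ[c<=7](T) ⋈[c=a] R)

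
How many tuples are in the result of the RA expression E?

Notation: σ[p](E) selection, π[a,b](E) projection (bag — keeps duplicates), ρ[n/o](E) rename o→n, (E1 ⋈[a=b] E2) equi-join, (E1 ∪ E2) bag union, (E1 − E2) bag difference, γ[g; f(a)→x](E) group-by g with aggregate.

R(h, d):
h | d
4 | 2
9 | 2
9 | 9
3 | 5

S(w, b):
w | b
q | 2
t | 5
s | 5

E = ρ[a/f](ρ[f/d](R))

Stepwise |·|:
  R → 4
  ρ[f/d](R) → 4
  ρ[a/f](ρ[f/d](R)) → 4

|E| = 4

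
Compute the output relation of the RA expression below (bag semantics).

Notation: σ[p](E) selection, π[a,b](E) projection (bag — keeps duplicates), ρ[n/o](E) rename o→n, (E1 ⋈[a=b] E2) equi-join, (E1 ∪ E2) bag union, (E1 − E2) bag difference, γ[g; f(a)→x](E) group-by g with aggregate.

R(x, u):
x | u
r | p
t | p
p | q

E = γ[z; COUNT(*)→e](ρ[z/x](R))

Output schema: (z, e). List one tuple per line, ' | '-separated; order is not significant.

Subexpression sizes:
  R → 3
  ρ[z/x](R) → 3
  γ[z; COUNT(*)→e](ρ[z/x](R)) → 3

== RESULT ==
z | e
p | 1
r | 1
t | 1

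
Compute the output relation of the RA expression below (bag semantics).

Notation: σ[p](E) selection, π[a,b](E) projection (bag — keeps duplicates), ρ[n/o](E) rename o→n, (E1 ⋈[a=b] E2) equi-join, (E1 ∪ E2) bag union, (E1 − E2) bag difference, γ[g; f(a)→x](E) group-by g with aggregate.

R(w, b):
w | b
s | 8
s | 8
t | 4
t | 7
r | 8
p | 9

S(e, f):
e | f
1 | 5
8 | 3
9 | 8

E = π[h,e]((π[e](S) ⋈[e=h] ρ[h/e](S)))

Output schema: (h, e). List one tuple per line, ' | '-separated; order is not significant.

Subexpression sizes:
  S → 3
  π[e](S) → 3
  S → 3
  ρ[h/e](S) → 3
  (π[e](S) ⋈[e=h] ρ[h/e](S)) → 3
  π[h,e]((π[e](S) ⋈[e=h] ρ[h/e](S))) → 3

== RESULT ==
h | e
1 | 1
8 | 8
9 | 9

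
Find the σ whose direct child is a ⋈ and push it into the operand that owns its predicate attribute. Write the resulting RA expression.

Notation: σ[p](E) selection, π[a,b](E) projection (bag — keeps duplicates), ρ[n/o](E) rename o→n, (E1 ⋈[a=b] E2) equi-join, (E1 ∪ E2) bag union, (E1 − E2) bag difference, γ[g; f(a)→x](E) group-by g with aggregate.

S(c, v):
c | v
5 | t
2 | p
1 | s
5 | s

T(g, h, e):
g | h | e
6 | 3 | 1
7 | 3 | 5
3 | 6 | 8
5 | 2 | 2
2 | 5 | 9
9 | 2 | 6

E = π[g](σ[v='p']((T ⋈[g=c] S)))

σ filters on v, owned by the right side.
E' = π[g]((T ⋈[g=c] σ[v='p'](S)))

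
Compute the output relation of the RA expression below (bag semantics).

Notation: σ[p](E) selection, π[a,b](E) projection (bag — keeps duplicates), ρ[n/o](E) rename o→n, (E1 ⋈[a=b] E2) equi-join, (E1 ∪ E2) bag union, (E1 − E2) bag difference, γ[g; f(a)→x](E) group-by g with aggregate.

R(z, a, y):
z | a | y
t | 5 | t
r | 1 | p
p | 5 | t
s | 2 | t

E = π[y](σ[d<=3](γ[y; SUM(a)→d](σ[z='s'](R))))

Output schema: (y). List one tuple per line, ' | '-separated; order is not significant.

Subexpression sizes:
  R → 4
  σ[z='s'](R) → 1
  γ[y; SUM(a)→d](σ[z='s'](R)) → 1
  σ[d<=3](γ[y; SUM(a)→d](σ[z='s'](R))) → 1
  π[y](σ[d<=3](γ[y; SUM(a)→d](σ[z='s'](R)))) → 1

== RESULT ==
y
t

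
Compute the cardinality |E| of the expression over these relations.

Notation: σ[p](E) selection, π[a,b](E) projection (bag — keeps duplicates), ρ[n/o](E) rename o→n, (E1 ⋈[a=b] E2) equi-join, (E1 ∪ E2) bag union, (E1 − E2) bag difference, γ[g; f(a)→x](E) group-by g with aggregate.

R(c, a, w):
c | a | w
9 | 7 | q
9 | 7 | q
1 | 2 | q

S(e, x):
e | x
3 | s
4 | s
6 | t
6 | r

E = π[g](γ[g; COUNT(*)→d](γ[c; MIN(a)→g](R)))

Subexpression sizes:
  R → 3
  γ[c; MIN(a)→g](R) → 2
  γ[g; COUNT(*)→d](γ[c; MIN(a)→g](R)) → 2
  π[g](γ[g; COUNT(*)→d](γ[c; MIN(a)→g](R))) → 2

|E| = 2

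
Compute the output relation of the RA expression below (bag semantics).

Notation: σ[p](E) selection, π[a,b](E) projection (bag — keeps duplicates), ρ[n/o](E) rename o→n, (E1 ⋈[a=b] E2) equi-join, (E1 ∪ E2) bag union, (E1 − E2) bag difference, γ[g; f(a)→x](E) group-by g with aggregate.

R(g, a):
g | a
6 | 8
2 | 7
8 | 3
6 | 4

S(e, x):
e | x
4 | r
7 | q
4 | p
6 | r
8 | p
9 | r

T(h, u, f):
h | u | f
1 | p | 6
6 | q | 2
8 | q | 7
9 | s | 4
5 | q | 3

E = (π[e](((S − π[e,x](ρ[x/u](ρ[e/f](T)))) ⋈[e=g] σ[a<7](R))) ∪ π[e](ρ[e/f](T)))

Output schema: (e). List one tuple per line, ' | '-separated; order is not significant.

Row counts bottom-up:
  S → 6
  T → 5
  ρ[e/f](T) → 5
  ρ[x/u](ρ[e/f](T)) → 5
  π[e,x](ρ[x/u](ρ[e/f](T))) → 5
  (S − π[e,x](ρ[x/u](ρ[e/f](T)))) → 5
  R → 4
  σ[a<7](R) → 2
  ((S − π[e,x](ρ[x/u](ρ[e/f](T)))) ⋈[e=g] σ[a<7](R)) → 2
  π[e](((S − π[e,x](ρ[x/u](ρ[e/f](T)))) ⋈[e=g] σ[a<7](R))) → 2
  T → 5
  ρ[e/f](T) → 5
  π[e](ρ[e/f](T)) → 5
  (π[e](((S − π[e,x](ρ[x/u](ρ[e/f](T)))) ⋈[e=g] σ[a<7](R))) ∪ π[e](ρ[e/f](T))) → 7

== RESULT ==
e
2
3
4
6
6
7
8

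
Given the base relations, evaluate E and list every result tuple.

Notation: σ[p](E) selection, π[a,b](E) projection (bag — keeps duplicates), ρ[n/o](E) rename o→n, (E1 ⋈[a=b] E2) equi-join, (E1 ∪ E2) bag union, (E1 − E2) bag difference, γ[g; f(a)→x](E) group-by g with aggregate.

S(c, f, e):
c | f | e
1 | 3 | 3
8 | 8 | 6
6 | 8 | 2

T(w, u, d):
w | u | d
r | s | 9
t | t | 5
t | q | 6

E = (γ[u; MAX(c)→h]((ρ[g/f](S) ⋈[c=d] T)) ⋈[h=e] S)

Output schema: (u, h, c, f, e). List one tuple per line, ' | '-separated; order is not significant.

Subexpression sizes:
  S → 3
  ρ[g/f](S) → 3
  T → 3
  (ρ[g/f](S) ⋈[c=d] T) → 1
  γ[u; MAX(c)→h]((ρ[g/f](S) ⋈[c=d] T)) → 1
  S → 3
  (γ[u; MAX(c)→h]((ρ[g/f](S) ⋈[c=d] T)) ⋈[h=e] S) → 1

== RESULT ==
u | h | c | f | e
q | 6 | 8 | 8 | 6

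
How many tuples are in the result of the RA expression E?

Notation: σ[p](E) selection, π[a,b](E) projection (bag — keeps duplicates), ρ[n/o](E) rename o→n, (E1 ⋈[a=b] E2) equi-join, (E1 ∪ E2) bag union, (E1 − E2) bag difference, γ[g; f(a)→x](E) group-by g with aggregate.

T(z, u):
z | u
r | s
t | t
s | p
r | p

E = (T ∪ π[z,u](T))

Stepwise |·|:
  T → 4
  T → 4
  π[z,u](T) → 4
  (T ∪ π[z,u](T)) → 8

|E| = 8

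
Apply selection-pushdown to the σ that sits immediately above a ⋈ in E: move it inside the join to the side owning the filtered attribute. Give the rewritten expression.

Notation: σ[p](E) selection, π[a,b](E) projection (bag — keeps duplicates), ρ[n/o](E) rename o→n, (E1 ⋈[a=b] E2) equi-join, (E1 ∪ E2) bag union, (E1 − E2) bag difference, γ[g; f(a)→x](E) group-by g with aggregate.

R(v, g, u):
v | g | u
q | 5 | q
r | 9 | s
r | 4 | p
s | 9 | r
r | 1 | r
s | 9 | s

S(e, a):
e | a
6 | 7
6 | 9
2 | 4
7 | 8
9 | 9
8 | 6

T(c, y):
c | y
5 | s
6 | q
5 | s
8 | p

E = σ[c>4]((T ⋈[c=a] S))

σ filters on c, owned by the left side.
E' = (σ[c>4](T) ⋈[c=a] S)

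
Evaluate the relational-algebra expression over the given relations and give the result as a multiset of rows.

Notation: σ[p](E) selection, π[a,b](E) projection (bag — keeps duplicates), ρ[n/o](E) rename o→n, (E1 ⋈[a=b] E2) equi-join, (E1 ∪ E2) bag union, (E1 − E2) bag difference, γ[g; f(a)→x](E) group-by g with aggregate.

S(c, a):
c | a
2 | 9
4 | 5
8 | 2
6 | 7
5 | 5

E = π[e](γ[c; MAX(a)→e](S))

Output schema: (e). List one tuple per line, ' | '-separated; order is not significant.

Stepwise |·|:
  S → 5
  γ[c; MAX(a)→e](S) → 5
  π[e](γ[c; MAX(a)→e](S)) → 5

== RESULT ==
e
2
5
5
7
9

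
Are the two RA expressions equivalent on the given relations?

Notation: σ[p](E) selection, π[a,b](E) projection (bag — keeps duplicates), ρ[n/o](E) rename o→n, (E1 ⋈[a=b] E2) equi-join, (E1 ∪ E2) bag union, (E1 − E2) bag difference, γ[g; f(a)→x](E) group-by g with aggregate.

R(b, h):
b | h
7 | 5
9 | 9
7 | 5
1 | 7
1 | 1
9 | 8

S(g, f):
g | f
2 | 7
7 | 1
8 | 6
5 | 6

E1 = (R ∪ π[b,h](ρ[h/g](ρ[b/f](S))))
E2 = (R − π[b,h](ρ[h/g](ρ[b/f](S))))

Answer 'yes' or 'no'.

E1 per-node cardinality:
  R → 6
  S → 4
  ρ[b/f](S) → 4
  ρ[h/g](ρ[b/f](S)) → 4
  π[b,h](ρ[h/g](ρ[b/f](S))) → 4
  (R ∪ π[b,h](ρ[h/g](ρ[b/f](S)))) → 10
E2 per-node cardinality:
  R → 6
  S → 4
  ρ[b/f](S) → 4
  ρ[h/g](ρ[b/f](S)) → 4
  π[b,h](ρ[h/g](ρ[b/f](S))) → 4
  (R − π[b,h](ρ[h/g](ρ[b/f](S)))) → 5

E1 result:
b | h
1 | 1
1 | 7
1 | 7
6 | 5
6 | 8
7 | 2
7 | 5
7 | 5
9 | 8
9 | 9
E2 result:
b | h
1 | 1
7 | 5
7 | 5
9 | 8
9 | 9
Witness: (6, 5) appears 1× in E1 but 0× in E2.

no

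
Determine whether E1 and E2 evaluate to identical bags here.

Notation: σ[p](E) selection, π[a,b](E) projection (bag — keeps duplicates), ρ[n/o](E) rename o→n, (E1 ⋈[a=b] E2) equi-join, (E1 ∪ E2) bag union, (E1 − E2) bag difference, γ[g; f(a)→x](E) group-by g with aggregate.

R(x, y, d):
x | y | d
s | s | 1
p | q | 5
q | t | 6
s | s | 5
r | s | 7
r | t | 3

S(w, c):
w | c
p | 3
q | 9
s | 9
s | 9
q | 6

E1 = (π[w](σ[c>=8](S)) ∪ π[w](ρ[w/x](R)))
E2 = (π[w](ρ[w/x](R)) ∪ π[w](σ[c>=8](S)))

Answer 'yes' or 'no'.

E1 subexpression sizes:
  S → 5
  σ[c>=8](S) → 3
  π[w](σ[c>=8](S)) → 3
  R → 6
  ρ[w/x](R) → 6
  π[w](ρ[w/x](R)) → 6
  (π[w](σ[c>=8](S)) ∪ π[w](ρ[w/x](R))) → 9
E2 subexpression sizes:
  R → 6
  ρ[w/x](R) → 6
  π[w](ρ[w/x](R)) → 6
  S → 5
  σ[c>=8](S) → 3
  π[w](σ[c>=8](S)) → 3
  (π[w](ρ[w/x](R)) ∪ π[w](σ[c>=8](S))) → 9

E1 and E2 produce the same multiset:
w
p
q
q
r
r
s
s
s
s

yes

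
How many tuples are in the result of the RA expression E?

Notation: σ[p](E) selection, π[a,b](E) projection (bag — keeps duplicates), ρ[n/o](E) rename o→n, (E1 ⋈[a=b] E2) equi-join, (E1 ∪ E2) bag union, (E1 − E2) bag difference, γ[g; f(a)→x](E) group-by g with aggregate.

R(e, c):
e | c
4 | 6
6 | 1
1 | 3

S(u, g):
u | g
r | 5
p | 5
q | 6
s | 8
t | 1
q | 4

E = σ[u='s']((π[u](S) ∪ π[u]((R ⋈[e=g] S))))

Row counts bottom-up:
  S → 6
  π[u](S) → 6
  R → 3
  S → 6
  (R ⋈[e=g] S) → 3
  π[u]((R ⋈[e=g] S)) → 3
  (π[u](S) ∪ π[u]((R ⋈[e=g] S))) → 9
  σ[u='s']((π[u](S) ∪ π[u]((R ⋈[e=g] S)))) → 1

|E| = 1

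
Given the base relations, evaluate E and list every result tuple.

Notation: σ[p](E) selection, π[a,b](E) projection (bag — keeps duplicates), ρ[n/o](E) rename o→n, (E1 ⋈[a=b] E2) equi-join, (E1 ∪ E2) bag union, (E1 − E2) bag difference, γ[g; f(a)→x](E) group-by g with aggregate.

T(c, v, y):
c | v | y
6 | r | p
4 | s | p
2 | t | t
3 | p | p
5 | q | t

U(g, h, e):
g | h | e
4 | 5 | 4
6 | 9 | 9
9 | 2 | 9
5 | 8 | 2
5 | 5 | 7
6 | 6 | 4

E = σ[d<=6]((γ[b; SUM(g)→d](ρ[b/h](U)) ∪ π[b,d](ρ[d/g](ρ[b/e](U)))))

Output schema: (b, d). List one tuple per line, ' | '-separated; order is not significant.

Row counts bottom-up:
  U → 6
  ρ[b/h](U) → 6
  γ[b; SUM(g)→d](ρ[b/h](U)) → 5
  U → 6
  ρ[b/e](U) → 6
  ρ[d/g](ρ[b/e](U)) → 6
  π[b,d](ρ[d/g](ρ[b/e](U))) → 6
  (γ[b; SUM(g)→d](ρ[b/h](U)) ∪ π[b,d](ρ[d/g](ρ[b/e](U)))) → 11
  σ[d<=6]((γ[b; SUM(g)→d](ρ[b/h](U)) ∪ π[b,d](ρ[d/g](ρ[b/e](U))))) → 8

== RESULT ==
b | d
2 | 5
4 | 4
4 | 6
6 | 6
7 | 5
8 | 5
9 | 6
9 | 6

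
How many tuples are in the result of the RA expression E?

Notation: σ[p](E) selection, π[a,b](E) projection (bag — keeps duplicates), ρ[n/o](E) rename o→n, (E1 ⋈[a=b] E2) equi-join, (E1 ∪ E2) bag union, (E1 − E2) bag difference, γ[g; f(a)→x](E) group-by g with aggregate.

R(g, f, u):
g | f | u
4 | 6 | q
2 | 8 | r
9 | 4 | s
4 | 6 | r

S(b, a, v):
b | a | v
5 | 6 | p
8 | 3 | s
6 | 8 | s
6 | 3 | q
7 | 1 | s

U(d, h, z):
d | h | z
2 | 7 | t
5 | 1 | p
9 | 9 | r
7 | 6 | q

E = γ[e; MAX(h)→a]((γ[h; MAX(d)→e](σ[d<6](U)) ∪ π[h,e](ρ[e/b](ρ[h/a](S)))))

Row counts bottom-up:
  U → 4
  σ[d<6](U) → 2
  γ[h; MAX(d)→e](σ[d<6](U)) → 2
  S → 5
  ρ[h/a](S) → 5
  ρ[e/b](ρ[h/a](S)) → 5
  π[h,e](ρ[e/b](ρ[h/a](S))) → 5
  (γ[h; MAX(d)→e](σ[d<6](U)) ∪ π[h,e](ρ[e/b](ρ[h/a](S)))) → 7
  γ[e; MAX(h)→a]((γ[h; MAX(d)→e](σ[d<6](U)) ∪ π[h,e](ρ[e/b](ρ[h/a](S))))) → 5

|E| = 5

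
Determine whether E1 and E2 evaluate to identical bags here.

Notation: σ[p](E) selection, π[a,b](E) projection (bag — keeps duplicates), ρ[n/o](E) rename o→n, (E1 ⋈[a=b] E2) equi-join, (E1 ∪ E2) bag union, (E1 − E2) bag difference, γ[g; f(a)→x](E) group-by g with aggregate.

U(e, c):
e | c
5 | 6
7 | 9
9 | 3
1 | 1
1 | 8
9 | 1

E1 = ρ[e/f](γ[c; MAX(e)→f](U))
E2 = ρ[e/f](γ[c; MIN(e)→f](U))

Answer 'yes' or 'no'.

E1 row counts bottom-up:
  U → 6
  γ[c; MAX(e)→f](U) → 5
  ρ[e/f](γ[c; MAX(e)→f](U)) → 5
E2 row counts bottom-up:
  U → 6
  γ[c; MIN(e)→f](U) → 5
  ρ[e/f](γ[c; MIN(e)→f](U)) → 5

E1 result:
c | e
1 | 9
3 | 9
6 | 5
8 | 1
9 | 7
E2 result:
c | e
1 | 1
3 | 9
6 | 5
8 | 1
9 | 7
Witness: (1, 1) appears 0× in E1 but 1× in E2.

no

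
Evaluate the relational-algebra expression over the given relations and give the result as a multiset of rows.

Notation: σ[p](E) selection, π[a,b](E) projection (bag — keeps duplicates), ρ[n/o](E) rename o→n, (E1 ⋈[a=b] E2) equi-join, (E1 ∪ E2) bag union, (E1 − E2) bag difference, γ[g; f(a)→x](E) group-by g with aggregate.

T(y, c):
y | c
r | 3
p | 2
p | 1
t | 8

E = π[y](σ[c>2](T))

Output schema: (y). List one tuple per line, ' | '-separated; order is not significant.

Row counts bottom-up:
  T → 4
  σ[c>2](T) → 2
  π[y](σ[c>2](T)) → 2

== RESULT ==
y
r
t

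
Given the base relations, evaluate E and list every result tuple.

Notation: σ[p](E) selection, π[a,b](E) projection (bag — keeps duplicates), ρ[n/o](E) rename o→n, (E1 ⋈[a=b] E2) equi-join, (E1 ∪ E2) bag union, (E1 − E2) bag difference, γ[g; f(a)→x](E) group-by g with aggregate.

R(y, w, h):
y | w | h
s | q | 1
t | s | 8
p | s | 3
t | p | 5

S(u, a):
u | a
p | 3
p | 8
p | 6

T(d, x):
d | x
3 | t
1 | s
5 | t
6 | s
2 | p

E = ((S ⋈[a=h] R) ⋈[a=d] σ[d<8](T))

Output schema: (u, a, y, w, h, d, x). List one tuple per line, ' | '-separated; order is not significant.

Row counts bottom-up:
  S → 3
  R → 4
  (S ⋈[a=h] R) → 2
  T → 5
  σ[d<8](T) → 5
  ((S ⋈[a=h] R) ⋈[a=d] σ[d<8](T)) → 1

== RESULT ==
u | a | y | w | h | d | x
p | 3 | p | s | 3 | 3 | t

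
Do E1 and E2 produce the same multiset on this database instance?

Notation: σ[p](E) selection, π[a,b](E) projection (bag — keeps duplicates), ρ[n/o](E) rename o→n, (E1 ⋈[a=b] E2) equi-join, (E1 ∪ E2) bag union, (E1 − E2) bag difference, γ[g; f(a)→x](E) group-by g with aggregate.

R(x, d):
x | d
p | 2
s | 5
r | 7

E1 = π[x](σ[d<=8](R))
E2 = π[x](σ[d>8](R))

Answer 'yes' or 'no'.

E1 stepwise |·|:
  R → 3
  σ[d<=8](R) → 3
  π[x](σ[d<=8](R)) → 3
E2 stepwise |·|:
  R → 3
  σ[d>8](R) → 0
  π[x](σ[d>8](R)) → 0

E1 result:
x
p
r
s
E2 result:
x
(0 rows)
Witness: ('p',) appears 1× in E1 but 0× in E2.

no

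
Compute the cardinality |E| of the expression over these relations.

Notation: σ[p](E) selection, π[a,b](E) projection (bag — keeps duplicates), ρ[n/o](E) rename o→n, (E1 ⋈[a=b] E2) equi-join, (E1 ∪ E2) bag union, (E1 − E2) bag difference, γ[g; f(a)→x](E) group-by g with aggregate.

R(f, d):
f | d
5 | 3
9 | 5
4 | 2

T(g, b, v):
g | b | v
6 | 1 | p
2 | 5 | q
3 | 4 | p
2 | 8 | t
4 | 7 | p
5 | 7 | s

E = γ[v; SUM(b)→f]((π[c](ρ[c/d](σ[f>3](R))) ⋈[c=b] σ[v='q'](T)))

Row counts bottom-up:
  R → 3
  σ[f>3](R) → 3
  ρ[c/d](σ[f>3](R)) → 3
  π[c](ρ[c/d](σ[f>3](R))) → 3
  T → 6
  σ[v='q'](T) → 1
  (π[c](ρ[c/d](σ[f>3](R))) ⋈[c=b] σ[v='q'](T)) → 1
  γ[v; SUM(b)→f]((π[c](ρ[c/d](σ[f>3](R))) ⋈[c=b] σ[v='q'](T))) → 1

|E| = 1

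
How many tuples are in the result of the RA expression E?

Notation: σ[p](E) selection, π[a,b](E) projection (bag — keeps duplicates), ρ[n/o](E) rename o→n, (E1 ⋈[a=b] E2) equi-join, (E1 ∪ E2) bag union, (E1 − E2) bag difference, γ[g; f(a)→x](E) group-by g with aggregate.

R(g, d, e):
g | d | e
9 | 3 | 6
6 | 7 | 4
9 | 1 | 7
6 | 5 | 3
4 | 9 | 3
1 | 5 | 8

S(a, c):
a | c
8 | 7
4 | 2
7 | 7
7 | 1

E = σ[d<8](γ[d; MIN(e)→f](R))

Row counts bottom-up:
  R → 6
  γ[d; MIN(e)→f](R) → 5
  σ[d<8](γ[d; MIN(e)→f](R)) → 4

|E| = 4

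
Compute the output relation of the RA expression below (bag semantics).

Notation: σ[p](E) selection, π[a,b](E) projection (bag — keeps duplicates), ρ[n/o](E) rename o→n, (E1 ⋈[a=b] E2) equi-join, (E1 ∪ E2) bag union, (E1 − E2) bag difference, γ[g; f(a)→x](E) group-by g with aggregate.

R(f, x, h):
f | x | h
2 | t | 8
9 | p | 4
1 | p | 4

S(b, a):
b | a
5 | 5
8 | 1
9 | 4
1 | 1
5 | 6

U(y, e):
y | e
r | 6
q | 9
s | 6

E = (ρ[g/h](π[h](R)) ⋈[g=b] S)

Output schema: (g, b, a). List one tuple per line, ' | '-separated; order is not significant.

Subexpression sizes:
  R → 3
  π[h](R) → 3
  ρ[g/h](π[h](R)) → 3
  S → 5
  (ρ[g/h](π[h](R)) ⋈[g=b] S) → 1

== RESULT ==
g | b | a
8 | 8 | 1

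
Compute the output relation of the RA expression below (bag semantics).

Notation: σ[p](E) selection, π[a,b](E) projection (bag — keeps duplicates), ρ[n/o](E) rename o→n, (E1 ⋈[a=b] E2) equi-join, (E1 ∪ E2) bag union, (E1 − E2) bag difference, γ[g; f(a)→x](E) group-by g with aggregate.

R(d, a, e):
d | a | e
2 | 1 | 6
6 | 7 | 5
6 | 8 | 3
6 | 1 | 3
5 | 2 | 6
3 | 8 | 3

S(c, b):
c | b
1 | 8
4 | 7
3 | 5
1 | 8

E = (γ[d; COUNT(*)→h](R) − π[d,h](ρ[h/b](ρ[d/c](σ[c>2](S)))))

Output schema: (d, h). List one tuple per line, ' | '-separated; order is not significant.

Row counts bottom-up:
  R → 6
  γ[d; COUNT(*)→h](R) → 4
  S → 4
  σ[c>2](S) → 2
  ρ[d/c](σ[c>2](S)) → 2
  ρ[h/b](ρ[d/c](σ[c>2](S))) → 2
  π[d,h](ρ[h/b](ρ[d/c](σ[c>2](S)))) → 2
  (γ[d; COUNT(*)→h](R) − π[d,h](ρ[h/b](ρ[d/c](σ[c>2](S))))) → 4

== RESULT ==
d | h
2 | 1
3 | 1
5 | 1
6 | 3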